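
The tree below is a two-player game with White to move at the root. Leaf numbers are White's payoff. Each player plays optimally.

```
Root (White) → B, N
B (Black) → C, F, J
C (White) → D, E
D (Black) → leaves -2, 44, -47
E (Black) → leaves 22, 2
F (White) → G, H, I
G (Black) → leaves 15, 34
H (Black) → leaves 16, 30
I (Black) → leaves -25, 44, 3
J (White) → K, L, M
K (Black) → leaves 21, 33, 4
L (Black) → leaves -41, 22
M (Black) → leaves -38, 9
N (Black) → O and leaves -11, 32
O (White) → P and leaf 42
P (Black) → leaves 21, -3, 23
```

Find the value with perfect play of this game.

D (Black): min(-2, 44, -47) = -47
E (Black): min(22, 2) = 2
C (White): max(-47, 2) = 2
G (Black): min(15, 34) = 15
H (Black): min(16, 30) = 16
I (Black): min(-25, 44, 3) = -25
F (White): max(15, 16, -25) = 16
K (Black): min(21, 33, 4) = 4
L (Black): min(-41, 22) = -41
M (Black): min(-38, 9) = -38
J (White): max(4, -41, -38) = 4
B (Black): min(2, 16, 4) = 2
P (Black): min(21, -3, 23) = -3
O (White): max(-3, 42) = 42
N (Black): min(42, -11, 32) = -11
Root (White): max(2, -11) = 2

2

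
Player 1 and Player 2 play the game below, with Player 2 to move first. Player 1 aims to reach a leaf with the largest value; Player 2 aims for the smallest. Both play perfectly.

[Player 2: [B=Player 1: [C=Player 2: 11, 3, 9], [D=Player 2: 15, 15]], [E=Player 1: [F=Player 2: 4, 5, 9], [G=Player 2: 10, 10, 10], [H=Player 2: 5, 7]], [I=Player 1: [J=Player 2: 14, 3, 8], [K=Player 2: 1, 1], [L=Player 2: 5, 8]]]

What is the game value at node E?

10

F: min(4, 5, 9) = 4
G: min(10, 10, 10) = 10
H: min(5, 7) = 5
E: max(4, 10, 5) = 10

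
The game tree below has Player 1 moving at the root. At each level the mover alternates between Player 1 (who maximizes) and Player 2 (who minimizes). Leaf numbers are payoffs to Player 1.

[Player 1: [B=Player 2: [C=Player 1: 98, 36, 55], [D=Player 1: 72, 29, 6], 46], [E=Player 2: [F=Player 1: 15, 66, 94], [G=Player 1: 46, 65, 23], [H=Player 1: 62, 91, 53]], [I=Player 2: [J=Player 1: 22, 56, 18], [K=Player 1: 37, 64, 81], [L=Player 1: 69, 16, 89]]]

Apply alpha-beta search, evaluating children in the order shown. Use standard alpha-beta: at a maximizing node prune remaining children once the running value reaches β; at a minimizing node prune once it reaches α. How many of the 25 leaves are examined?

18

C [α=-∞,β=+∞]: v=98
D [α=-∞,β=98]: v=72
B [α=-∞,β=+∞]: v=46
F [α=46,β=+∞]: v=94
G [α=46,β=94]: v=65
H [α=46,β=65]: v=91 after child 2 ≥ β → β-cutoff, skip 1
E [α=46,β=+∞]: v=65
J [α=65,β=+∞]: v=56
I [α=65,β=+∞]: v=56 after child 1 ≤ α → α-cutoff, skip 2
Root [α=-∞,β=+∞]: v=65
Leaves evaluated: 18 of 25.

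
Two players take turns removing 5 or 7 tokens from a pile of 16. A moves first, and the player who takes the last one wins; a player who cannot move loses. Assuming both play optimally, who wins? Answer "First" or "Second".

Mark each pile size as W (mover wins) or L (mover loses):
i:   0  1  2  3  4  5  6  7  8  9 10 11 12 13 14 15 16
     L  L  L  L  L  W  W  W  W  W  W  W  L  L  L  L  L
Position 16 is L, so the second player wins.

Second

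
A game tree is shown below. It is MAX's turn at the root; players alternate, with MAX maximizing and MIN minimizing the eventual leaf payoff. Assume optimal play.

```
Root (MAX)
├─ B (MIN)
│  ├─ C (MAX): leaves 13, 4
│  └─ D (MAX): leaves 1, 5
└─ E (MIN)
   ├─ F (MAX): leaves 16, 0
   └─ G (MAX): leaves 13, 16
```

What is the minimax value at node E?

16

F: max(16, 0) = 16
G: max(13, 16) = 16
E: min(16, 16) = 16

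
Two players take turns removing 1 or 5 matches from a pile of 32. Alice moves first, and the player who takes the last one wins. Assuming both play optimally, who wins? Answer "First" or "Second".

W/L table (W = player to move can force a win):
i:   0  1  2  3  4  5  6  7  8  9 10 11 12 13 14 15 16 17 18 19 20 21 22 23 24 25 26 27 28 29 30 31 32
     L  W  L  W  L  W  L  W  L  W  L  W  L  W  L  W  L  W  L  W  L  W  L  W  L  W  L  W  L  W  L  W  L
Position 32 is L, so the second player wins.

Second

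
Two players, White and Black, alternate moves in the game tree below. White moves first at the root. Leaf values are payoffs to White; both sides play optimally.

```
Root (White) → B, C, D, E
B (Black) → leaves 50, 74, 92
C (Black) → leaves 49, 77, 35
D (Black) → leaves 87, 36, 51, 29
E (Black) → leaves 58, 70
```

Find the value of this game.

B (Black): min(50, 74, 92) = 50
C (Black): min(49, 77, 35) = 35
D (Black): min(87, 36, 51, 29) = 29
E (Black): min(58, 70) = 58
Root (White): max(50, 35, 29, 58) = 58

58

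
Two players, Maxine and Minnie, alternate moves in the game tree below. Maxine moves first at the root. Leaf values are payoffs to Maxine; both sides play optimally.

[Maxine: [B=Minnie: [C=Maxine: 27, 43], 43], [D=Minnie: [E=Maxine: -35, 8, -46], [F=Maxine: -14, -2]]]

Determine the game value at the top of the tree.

C (Maxine): max(27, 43) = 43
B (Minnie): min(43, 43) = 43
E (Maxine): max(-35, 8, -46) = 8
F (Maxine): max(-14, -2) = -2
D (Minnie): min(8, -2) = -2
Root (Maxine): max(43, -2) = 43

43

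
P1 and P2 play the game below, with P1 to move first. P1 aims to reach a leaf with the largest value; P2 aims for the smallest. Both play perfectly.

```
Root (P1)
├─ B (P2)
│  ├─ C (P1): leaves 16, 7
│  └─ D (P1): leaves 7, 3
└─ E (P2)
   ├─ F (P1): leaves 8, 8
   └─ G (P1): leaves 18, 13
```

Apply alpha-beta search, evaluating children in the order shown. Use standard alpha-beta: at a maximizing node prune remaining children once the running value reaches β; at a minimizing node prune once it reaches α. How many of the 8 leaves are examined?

7

C [α=-∞,β=+∞]: v=16
D [α=-∞,β=16]: v=7
B [α=-∞,β=+∞]: v=7
F [α=7,β=+∞]: v=8
G [α=7,β=8]: v=18 after child 1 ≥ β → β-cutoff, skip 1
E [α=7,β=+∞]: v=8
Root [α=-∞,β=+∞]: v=8
Leaves evaluated: 7 of 8.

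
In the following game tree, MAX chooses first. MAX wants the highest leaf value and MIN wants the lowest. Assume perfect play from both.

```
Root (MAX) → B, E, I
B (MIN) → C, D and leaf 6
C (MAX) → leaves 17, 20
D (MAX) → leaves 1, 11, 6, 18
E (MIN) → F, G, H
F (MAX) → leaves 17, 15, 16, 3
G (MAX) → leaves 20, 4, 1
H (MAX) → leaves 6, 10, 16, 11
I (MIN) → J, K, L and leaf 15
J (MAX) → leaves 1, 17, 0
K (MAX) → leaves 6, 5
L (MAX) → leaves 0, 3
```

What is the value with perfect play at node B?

C: max(17, 20) = 20
D: max(1, 11, 6, 18) = 18
B: min(20, 18, 6) = 6

6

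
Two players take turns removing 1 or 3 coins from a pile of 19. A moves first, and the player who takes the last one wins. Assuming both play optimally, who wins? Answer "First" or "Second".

First

Mark each pile size as W (mover wins) or L (mover loses):
i:   0  1  2  3  4  5  6  7  8  9 10 11 12 13 14 15 16 17 18 19
     L  W  L  W  L  W  L  W  L  W  L  W  L  W  L  W  L  W  L  W
Position 19 is W, so the first player wins.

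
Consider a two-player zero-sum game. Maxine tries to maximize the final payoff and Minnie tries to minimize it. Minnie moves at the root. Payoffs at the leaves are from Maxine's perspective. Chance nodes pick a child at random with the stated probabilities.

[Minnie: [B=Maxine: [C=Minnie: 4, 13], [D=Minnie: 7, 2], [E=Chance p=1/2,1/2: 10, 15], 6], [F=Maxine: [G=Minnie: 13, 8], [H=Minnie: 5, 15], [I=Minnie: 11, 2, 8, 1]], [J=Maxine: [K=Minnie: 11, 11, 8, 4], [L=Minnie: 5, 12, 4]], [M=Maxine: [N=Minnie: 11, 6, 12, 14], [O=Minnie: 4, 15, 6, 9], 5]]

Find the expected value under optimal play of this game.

4

C (Minnie): min(4, 13) = 4
D (Minnie): min(7, 2) = 2
E (Chance): 1/2·10 + 1/2·15 = 12.5
B (Maxine): max(4, 2, 12.5, 6) = 12.5
G (Minnie): min(13, 8) = 8
H (Minnie): min(5, 15) = 5
I (Minnie): min(11, 2, 8, 1) = 1
F (Maxine): max(8, 5, 1) = 8
K (Minnie): min(11, 11, 8, 4) = 4
L (Minnie): min(5, 12, 4) = 4
J (Maxine): max(4, 4) = 4
N (Minnie): min(11, 6, 12, 14) = 6
O (Minnie): min(4, 15, 6, 9) = 4
M (Maxine): max(6, 4, 5) = 6
Root (Minnie): min(12.5, 8, 4, 6) = 4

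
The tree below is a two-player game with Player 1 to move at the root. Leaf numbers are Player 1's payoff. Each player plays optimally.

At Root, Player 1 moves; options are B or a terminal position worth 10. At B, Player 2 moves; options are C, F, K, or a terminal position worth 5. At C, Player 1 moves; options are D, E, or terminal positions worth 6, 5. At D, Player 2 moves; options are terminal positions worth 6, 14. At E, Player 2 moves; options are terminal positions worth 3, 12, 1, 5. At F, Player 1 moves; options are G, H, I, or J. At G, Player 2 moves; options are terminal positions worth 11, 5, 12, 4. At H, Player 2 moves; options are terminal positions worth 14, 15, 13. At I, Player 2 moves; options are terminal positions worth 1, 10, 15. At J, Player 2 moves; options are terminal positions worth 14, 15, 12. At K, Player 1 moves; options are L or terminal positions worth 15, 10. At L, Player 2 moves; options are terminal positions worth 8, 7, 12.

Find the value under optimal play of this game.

10

D (Player 2): min(6, 14) = 6
E (Player 2): min(3, 12, 1, 5) = 1
C (Player 1): max(6, 1, 6, 5) = 6
G (Player 2): min(11, 5, 12, 4) = 4
H (Player 2): min(14, 15, 13) = 13
I (Player 2): min(1, 10, 15) = 1
J (Player 2): min(14, 15, 12) = 12
F (Player 1): max(4, 13, 1, 12) = 13
L (Player 2): min(8, 7, 12) = 7
K (Player 1): max(7, 15, 10) = 15
B (Player 2): min(6, 13, 15, 5) = 5
Root (Player 1): max(5, 10) = 10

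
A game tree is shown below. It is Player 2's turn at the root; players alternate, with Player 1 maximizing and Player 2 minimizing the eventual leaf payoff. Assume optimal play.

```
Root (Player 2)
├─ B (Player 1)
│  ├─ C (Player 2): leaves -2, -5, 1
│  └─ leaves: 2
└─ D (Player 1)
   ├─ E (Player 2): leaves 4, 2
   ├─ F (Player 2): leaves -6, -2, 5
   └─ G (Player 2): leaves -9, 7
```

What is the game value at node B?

2

C: min(-2, -5, 1) = -5
B: max(-5, 2) = 2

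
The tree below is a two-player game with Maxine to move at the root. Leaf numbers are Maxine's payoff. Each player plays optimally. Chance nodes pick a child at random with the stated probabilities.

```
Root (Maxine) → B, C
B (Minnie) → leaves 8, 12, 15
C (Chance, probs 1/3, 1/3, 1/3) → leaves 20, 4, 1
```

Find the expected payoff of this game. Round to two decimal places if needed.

8.33

B (Minnie): min(8, 12, 15) = 8
C (Chance): 1/3·20 + 1/3·4 + 1/3·1 = 8.33
Root (Maxine): max(8, 8.33) = 8.33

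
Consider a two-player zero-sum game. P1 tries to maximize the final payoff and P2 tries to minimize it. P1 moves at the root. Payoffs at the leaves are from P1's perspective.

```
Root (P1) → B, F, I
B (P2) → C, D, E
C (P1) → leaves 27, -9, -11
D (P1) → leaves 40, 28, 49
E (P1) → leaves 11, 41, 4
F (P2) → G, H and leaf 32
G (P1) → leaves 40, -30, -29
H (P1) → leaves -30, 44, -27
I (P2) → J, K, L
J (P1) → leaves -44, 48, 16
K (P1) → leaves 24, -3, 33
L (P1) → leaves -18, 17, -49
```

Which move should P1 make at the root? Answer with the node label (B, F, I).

C (P1): max(27, -9, -11) = 27
D (P1): max(40, 28, 49) = 49
E (P1): max(11, 41, 4) = 41
B (P2): min(27, 49, 41) = 27
G (P1): max(40, -30, -29) = 40
H (P1): max(-30, 44, -27) = 44
F (P2): min(40, 44, 32) = 32
J (P1): max(-44, 48, 16) = 48
K (P1): max(24, -3, 33) = 33
L (P1): max(-18, 17, -49) = 17
I (P2): min(48, 33, 17) = 17
Root (P1): max(27, 32, 17) = 32
P1 picks the child with the highest value: F (value 32).

F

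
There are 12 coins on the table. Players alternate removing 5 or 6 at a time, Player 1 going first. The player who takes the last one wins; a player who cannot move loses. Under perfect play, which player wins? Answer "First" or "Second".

Mark each pile size as W (mover wins) or L (mover loses):
i:   0  1  2  3  4  5  6  7  8  9 10 11 12
     L  L  L  L  L  W  W  W  W  W  W  L  L
Position 12 is L, so the second player wins.

Second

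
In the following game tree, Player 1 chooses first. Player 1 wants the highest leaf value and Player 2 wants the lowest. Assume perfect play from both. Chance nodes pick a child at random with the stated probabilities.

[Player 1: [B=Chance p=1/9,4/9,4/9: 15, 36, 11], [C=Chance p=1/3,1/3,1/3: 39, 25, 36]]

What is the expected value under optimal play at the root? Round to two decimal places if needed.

B (Chance): 1/9·15 + 4/9·36 + 4/9·11 = 22.56
C (Chance): 1/3·39 + 1/3·25 + 1/3·36 = 33.33
Root (Player 1): max(22.56, 33.33) = 33.33

33.33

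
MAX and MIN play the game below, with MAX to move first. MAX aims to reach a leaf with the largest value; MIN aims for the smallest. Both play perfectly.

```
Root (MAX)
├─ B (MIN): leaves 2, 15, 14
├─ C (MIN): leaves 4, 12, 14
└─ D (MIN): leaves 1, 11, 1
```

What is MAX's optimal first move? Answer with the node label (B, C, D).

C

B (MIN): min(2, 15, 14) = 2
C (MIN): min(4, 12, 14) = 4
D (MIN): min(1, 11, 1) = 1
Root (MAX): max(2, 4, 1) = 4
MAX picks the child with the highest value: C (value 4).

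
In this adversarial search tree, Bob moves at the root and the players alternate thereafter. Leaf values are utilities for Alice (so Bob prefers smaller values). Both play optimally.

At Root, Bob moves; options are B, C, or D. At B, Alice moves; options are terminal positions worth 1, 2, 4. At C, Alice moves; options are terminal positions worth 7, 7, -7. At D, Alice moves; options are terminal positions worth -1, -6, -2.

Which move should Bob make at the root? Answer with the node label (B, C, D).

B (Alice): max(1, 2, 4) = 4
C (Alice): max(7, 7, -7) = 7
D (Alice): max(-1, -6, -2) = -1
Root (Bob): min(4, 7, -1) = -1
Bob picks the child with the lowest value: D (value -1).

D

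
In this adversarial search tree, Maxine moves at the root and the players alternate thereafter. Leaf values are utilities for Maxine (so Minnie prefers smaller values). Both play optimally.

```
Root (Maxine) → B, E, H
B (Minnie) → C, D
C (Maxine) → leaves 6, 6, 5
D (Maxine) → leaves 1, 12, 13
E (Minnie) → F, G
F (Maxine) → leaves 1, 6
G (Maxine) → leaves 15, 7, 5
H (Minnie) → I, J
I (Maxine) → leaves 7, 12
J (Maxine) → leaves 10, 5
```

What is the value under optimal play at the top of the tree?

C (Maxine): max(6, 6, 5) = 6
D (Maxine): max(1, 12, 13) = 13
B (Minnie): min(6, 13) = 6
F (Maxine): max(1, 6) = 6
G (Maxine): max(15, 7, 5) = 15
E (Minnie): min(6, 15) = 6
I (Maxine): max(7, 12) = 12
J (Maxine): max(10, 5) = 10
H (Minnie): min(12, 10) = 10
Root (Maxine): max(6, 6, 10) = 10

10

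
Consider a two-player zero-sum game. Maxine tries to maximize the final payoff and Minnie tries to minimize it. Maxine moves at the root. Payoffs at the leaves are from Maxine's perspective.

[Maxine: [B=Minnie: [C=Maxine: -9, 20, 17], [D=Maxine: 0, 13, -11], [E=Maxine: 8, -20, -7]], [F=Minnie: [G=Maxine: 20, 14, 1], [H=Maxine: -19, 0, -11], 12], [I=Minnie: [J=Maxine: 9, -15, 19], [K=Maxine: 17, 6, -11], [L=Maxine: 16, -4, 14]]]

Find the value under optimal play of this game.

C (Maxine): max(-9, 20, 17) = 20
D (Maxine): max(0, 13, -11) = 13
E (Maxine): max(8, -20, -7) = 8
B (Minnie): min(20, 13, 8) = 8
G (Maxine): max(20, 14, 1) = 20
H (Maxine): max(-19, 0, -11) = 0
F (Minnie): min(20, 0, 12) = 0
J (Maxine): max(9, -15, 19) = 19
K (Maxine): max(17, 6, -11) = 17
L (Maxine): max(16, -4, 14) = 16
I (Minnie): min(19, 17, 16) = 16
Root (Maxine): max(8, 0, 16) = 16

16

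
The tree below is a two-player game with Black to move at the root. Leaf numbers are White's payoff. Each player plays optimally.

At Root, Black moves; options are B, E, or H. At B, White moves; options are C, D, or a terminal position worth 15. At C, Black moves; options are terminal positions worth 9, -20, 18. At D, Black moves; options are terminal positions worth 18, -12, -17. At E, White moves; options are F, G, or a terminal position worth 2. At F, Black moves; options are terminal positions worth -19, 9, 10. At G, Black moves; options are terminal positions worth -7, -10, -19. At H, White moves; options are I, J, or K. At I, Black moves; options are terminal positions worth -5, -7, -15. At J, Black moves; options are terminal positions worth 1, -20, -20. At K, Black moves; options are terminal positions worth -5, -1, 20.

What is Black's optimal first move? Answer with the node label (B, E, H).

H

C (Black): min(9, -20, 18) = -20
D (Black): min(18, -12, -17) = -17
B (White): max(-20, -17, 15) = 15
F (Black): min(-19, 9, 10) = -19
G (Black): min(-7, -10, -19) = -19
E (White): max(-19, -19, 2) = 2
I (Black): min(-5, -7, -15) = -15
J (Black): min(1, -20, -20) = -20
K (Black): min(-5, -1, 20) = -5
H (White): max(-15, -20, -5) = -5
Root (Black): min(15, 2, -5) = -5
Black picks the child with the lowest value: H (value -5).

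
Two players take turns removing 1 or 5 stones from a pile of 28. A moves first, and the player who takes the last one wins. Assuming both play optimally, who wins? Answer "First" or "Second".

Second

Compute winning (W) and losing (L) positions by backward induction:
i:   0  1  2  3  4  5  6  7  8  9 10 11 12 13 14 15 16 17 18 19 20 21 22 23 24 25 26 27 28
     L  W  L  W  L  W  L  W  L  W  L  W  L  W  L  W  L  W  L  W  L  W  L  W  L  W  L  W  L
Position 28 is L, so the second player wins.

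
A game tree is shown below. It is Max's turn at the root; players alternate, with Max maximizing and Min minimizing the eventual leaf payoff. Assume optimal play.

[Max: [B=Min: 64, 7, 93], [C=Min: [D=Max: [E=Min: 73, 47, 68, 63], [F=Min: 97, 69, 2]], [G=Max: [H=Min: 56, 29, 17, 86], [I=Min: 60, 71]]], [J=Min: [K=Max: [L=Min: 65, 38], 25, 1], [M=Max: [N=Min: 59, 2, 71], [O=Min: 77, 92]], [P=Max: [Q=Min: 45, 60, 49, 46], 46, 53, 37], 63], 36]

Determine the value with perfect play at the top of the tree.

47

B (Min): min(64, 7, 93) = 7
E (Min): min(73, 47, 68, 63) = 47
F (Min): min(97, 69, 2) = 2
D (Max): max(47, 2) = 47
H (Min): min(56, 29, 17, 86) = 17
I (Min): min(60, 71) = 60
G (Max): max(17, 60) = 60
C (Min): min(47, 60) = 47
L (Min): min(65, 38) = 38
K (Max): max(38, 25, 1) = 38
N (Min): min(59, 2, 71) = 2
O (Min): min(77, 92) = 77
M (Max): max(2, 77) = 77
Q (Min): min(45, 60, 49, 46) = 45
P (Max): max(45, 46, 53, 37) = 53
J (Min): min(38, 77, 53, 63) = 38
Root (Max): max(7, 47, 38, 36) = 47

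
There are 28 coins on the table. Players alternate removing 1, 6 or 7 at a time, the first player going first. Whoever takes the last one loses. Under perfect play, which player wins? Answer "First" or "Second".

i:   0  1  2  3  4  5  6  7  8  9 10 11 12 13 14 15 16 17 18 19 20 21 22 23 24 25 26 27 28
     W  L  W  L  W  L  W  W  W  W  W  W  W  L  W  L  W  L  W  W  W  W  W  W  W  L  W  L  W
Position 28 is W, so the first player wins.

First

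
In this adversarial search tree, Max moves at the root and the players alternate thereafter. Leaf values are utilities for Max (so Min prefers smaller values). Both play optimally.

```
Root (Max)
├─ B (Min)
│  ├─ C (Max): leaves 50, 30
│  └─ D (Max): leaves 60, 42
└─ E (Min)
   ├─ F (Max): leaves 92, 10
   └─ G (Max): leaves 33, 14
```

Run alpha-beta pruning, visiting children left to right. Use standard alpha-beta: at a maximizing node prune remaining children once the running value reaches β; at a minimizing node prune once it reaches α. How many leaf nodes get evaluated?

C [α=-∞,β=+∞]: v=50
D [α=-∞,β=50]: v=60 after child 1 ≥ β → β-cutoff, skip 1
B [α=-∞,β=+∞]: v=50
F [α=50,β=+∞]: v=92
G [α=50,β=92]: v=33
E [α=50,β=+∞]: v=33
Root [α=-∞,β=+∞]: v=50
Leaves evaluated: 7 of 8.

7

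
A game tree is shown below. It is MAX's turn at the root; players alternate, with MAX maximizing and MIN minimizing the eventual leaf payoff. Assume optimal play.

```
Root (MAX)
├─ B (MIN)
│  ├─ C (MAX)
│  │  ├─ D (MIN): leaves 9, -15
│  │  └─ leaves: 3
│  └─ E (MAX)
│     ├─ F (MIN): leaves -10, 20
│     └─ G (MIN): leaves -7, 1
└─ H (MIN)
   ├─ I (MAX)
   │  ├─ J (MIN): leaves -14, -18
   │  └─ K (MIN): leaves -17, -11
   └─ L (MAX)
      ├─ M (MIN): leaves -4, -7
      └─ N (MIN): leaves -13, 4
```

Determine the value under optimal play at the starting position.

D (MIN): min(9, -15) = -15
C (MAX): max(-15, 3) = 3
F (MIN): min(-10, 20) = -10
G (MIN): min(-7, 1) = -7
E (MAX): max(-10, -7) = -7
B (MIN): min(3, -7) = -7
J (MIN): min(-14, -18) = -18
K (MIN): min(-17, -11) = -17
I (MAX): max(-18, -17) = -17
M (MIN): min(-4, -7) = -7
N (MIN): min(-13, 4) = -13
L (MAX): max(-7, -13) = -7
H (MIN): min(-17, -7) = -17
Root (MAX): max(-7, -17) = -7

-7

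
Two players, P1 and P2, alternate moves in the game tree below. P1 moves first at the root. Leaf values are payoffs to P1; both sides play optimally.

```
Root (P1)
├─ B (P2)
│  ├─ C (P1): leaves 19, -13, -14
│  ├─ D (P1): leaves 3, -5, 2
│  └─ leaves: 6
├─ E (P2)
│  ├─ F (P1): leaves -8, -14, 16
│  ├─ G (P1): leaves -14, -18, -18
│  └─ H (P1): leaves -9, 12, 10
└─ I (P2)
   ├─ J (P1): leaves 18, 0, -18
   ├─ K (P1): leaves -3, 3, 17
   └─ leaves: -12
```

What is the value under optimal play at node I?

-12

J: max(18, 0, -18) = 18
K: max(-3, 3, 17) = 17
I: min(18, 17, -12) = -12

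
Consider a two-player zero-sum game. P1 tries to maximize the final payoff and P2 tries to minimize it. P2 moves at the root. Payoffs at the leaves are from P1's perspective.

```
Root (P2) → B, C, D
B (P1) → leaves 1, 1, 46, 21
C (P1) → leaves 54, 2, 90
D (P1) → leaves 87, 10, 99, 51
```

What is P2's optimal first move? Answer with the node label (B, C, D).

B

B (P1): max(1, 1, 46, 21) = 46
C (P1): max(54, 2, 90) = 90
D (P1): max(87, 10, 99, 51) = 99
Root (P2): min(46, 90, 99) = 46
P2 picks the child with the lowest value: B (value 46).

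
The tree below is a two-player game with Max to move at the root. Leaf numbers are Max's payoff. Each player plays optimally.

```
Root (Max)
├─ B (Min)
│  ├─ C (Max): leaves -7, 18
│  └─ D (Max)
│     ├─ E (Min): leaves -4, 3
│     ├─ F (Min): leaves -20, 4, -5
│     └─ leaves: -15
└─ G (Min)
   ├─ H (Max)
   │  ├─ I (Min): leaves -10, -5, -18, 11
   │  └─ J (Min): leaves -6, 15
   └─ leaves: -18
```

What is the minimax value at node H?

I: min(-10, -5, -18, 11) = -18
J: min(-6, 15) = -6
H: max(-18, -6) = -6

-6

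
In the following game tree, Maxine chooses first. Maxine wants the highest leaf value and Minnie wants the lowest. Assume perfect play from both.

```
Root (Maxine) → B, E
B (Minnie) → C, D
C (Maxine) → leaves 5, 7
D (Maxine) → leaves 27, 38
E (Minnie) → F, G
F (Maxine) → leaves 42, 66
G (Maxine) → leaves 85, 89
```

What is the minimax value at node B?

7

C: max(5, 7) = 7
D: max(27, 38) = 38
B: min(7, 38) = 7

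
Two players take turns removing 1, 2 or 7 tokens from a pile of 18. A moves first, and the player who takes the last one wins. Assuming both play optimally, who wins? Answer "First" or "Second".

Mark each pile size as W (mover wins) or L (mover loses):
i:   0  1  2  3  4  5  6  7  8  9 10 11 12 13 14 15 16 17 18
     L  W  W  L  W  W  L  W  W  L  W  W  L  W  W  L  W  W  L
Position 18 is L, so the second player wins.

Second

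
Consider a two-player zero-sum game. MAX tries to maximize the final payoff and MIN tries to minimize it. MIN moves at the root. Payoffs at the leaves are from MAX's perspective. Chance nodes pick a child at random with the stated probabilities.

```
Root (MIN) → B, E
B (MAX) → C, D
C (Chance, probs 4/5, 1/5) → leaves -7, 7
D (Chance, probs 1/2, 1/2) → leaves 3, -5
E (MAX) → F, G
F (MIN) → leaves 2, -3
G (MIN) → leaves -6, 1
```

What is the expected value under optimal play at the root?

C (Chance): 4/5·-7 + 1/5·7 = -4.2
D (Chance): 1/2·3 + 1/2·-5 = -1
B (MAX): max(-4.2, -1) = -1
F (MIN): min(2, -3) = -3
G (MIN): min(-6, 1) = -6
E (MAX): max(-3, -6) = -3
Root (MIN): min(-1, -3) = -3

-3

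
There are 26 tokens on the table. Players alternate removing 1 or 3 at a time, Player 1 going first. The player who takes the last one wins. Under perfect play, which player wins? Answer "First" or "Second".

Second

Positions where the player to move wins (W) vs loses (L):
i:   0  1  2  3  4  5  6  7  8  9 10 11 12 13 14 15 16 17 18 19 20 21 22 23 24 25 26
     L  W  L  W  L  W  L  W  L  W  L  W  L  W  L  W  L  W  L  W  L  W  L  W  L  W  L
Position 26 is L, so the second player wins.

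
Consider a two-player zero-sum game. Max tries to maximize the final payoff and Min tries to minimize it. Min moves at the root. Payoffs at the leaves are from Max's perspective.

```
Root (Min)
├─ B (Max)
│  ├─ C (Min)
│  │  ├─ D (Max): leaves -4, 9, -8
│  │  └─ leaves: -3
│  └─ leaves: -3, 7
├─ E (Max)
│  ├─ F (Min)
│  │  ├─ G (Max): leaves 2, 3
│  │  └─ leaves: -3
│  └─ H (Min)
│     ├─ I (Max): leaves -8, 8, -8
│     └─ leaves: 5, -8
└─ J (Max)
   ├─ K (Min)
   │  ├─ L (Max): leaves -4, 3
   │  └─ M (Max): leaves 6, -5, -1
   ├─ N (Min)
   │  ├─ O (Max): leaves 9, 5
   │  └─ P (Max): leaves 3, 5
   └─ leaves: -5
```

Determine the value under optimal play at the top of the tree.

D (Max): max(-4, 9, -8) = 9
C (Min): min(9, -3) = -3
B (Max): max(-3, -3, 7) = 7
G (Max): max(2, 3) = 3
F (Min): min(3, -3) = -3
I (Max): max(-8, 8, -8) = 8
H (Min): min(8, 5, -8) = -8
E (Max): max(-3, -8) = -3
L (Max): max(-4, 3) = 3
M (Max): max(6, -5, -1) = 6
K (Min): min(3, 6) = 3
O (Max): max(9, 5) = 9
P (Max): max(3, 5) = 5
N (Min): min(9, 5) = 5
J (Max): max(3, 5, -5) = 5
Root (Min): min(7, -3, 5) = -3

-3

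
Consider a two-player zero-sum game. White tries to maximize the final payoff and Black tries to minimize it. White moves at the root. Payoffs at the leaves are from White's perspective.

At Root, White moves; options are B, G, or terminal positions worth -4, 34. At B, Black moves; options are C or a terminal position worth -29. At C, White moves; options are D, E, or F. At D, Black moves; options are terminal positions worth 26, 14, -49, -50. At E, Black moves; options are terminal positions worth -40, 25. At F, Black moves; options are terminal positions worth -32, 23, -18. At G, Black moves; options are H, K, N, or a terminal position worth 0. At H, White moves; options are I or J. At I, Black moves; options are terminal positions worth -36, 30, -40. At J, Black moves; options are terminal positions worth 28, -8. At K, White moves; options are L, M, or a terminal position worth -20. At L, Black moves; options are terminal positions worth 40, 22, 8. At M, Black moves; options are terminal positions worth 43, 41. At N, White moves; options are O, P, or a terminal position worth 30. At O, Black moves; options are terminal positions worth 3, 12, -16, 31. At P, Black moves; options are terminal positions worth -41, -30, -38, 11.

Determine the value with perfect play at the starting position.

34

D (Black): min(26, 14, -49, -50) = -50
E (Black): min(-40, 25) = -40
F (Black): min(-32, 23, -18) = -32
C (White): max(-50, -40, -32) = -32
B (Black): min(-32, -29) = -32
I (Black): min(-36, 30, -40) = -40
J (Black): min(28, -8) = -8
H (White): max(-40, -8) = -8
L (Black): min(40, 22, 8) = 8
M (Black): min(43, 41) = 41
K (White): max(8, 41, -20) = 41
O (Black): min(3, 12, -16, 31) = -16
P (Black): min(-41, -30, -38, 11) = -41
N (White): max(-16, -41, 30) = 30
G (Black): min(-8, 41, 30, 0) = -8
Root (White): max(-32, -8, -4, 34) = 34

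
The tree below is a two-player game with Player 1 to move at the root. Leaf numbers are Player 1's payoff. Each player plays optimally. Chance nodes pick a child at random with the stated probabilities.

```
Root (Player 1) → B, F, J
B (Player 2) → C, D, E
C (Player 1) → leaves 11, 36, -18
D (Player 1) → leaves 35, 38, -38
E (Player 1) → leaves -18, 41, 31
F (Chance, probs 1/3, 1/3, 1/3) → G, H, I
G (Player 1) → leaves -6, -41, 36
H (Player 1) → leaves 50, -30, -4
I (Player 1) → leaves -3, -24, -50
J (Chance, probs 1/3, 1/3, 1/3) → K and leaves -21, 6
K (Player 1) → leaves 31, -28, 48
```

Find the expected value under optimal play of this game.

36

C (Player 1): max(11, 36, -18) = 36
D (Player 1): max(35, 38, -38) = 38
E (Player 1): max(-18, 41, 31) = 41
B (Player 2): min(36, 38, 41) = 36
G (Player 1): max(-6, -41, 36) = 36
H (Player 1): max(50, -30, -4) = 50
I (Player 1): max(-3, -24, -50) = -3
F (Chance): 1/3·36 + 1/3·50 + 1/3·-3 = 27.67
K (Player 1): max(31, -28, 48) = 48
J (Chance): 1/3·48 + 1/3·-21 + 1/3·6 = 11
Root (Player 1): max(36, 27.67, 11) = 36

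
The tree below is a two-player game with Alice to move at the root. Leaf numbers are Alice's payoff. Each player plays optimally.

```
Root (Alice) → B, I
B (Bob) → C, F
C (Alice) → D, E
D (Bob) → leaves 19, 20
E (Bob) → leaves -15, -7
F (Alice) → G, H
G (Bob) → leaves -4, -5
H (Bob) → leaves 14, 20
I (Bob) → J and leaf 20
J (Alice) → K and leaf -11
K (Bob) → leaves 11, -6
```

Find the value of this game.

D (Bob): min(19, 20) = 19
E (Bob): min(-15, -7) = -15
C (Alice): max(19, -15) = 19
G (Bob): min(-4, -5) = -5
H (Bob): min(14, 20) = 14
F (Alice): max(-5, 14) = 14
B (Bob): min(19, 14) = 14
K (Bob): min(11, -6) = -6
J (Alice): max(-6, -11) = -6
I (Bob): min(-6, 20) = -6
Root (Alice): max(14, -6) = 14

14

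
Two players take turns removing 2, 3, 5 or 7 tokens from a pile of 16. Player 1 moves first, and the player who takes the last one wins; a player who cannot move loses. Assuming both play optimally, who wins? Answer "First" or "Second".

First

Positions where the player to move wins (W) vs loses (L):
i:   0  1  2  3  4  5  6  7  8  9 10 11 12 13 14 15 16
     L  L  W  W  W  W  W  W  W  L  L  W  W  W  W  W  W
Position 16 is W, so the first player wins.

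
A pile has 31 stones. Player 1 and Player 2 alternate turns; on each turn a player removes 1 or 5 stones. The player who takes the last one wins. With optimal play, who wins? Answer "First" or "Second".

i:   0  1  2  3  4  5  6  7  8  9 10 11 12 13 14 15 16 17 18 19 20 21 22 23 24 25 26 27 28 29 30 31
     L  W  L  W  L  W  L  W  L  W  L  W  L  W  L  W  L  W  L  W  L  W  L  W  L  W  L  W  L  W  L  W
Position 31 is W, so the first player wins.

First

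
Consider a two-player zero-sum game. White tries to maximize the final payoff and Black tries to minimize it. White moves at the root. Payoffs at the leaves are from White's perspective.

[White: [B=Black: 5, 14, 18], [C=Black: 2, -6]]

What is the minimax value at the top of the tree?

5

B (Black): min(5, 14, 18) = 5
C (Black): min(2, -6) = -6
Root (White): max(5, -6) = 5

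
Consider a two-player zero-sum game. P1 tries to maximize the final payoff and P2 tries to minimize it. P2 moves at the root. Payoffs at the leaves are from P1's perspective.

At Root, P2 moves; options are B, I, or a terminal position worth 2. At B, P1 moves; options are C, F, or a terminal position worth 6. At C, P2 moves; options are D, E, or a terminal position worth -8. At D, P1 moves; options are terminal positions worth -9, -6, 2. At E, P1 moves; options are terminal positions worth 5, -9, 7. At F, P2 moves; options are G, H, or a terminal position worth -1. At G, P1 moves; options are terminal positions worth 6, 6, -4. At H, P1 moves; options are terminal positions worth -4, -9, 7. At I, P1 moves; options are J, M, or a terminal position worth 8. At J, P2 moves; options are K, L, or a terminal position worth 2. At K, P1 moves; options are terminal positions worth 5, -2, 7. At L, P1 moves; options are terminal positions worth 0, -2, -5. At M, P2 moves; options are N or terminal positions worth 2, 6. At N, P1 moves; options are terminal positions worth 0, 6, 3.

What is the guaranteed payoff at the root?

2

D (P1): max(-9, -6, 2) = 2
E (P1): max(5, -9, 7) = 7
C (P2): min(2, 7, -8) = -8
G (P1): max(6, 6, -4) = 6
H (P1): max(-4, -9, 7) = 7
F (P2): min(6, 7, -1) = -1
B (P1): max(-8, -1, 6) = 6
K (P1): max(5, -2, 7) = 7
L (P1): max(0, -2, -5) = 0
J (P2): min(7, 0, 2) = 0
N (P1): max(0, 6, 3) = 6
M (P2): min(6, 2, 6) = 2
I (P1): max(0, 2, 8) = 8
Root (P2): min(6, 8, 2) = 2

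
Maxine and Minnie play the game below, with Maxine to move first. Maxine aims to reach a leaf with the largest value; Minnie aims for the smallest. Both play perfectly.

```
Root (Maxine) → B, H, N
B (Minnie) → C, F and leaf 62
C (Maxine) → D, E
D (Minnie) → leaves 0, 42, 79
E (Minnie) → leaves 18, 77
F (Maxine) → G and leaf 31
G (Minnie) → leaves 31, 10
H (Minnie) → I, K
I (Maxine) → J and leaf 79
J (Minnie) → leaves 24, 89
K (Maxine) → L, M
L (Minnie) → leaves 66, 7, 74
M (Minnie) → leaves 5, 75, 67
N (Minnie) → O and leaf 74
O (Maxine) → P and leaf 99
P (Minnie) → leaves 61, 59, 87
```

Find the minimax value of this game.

D (Minnie): min(0, 42, 79) = 0
E (Minnie): min(18, 77) = 18
C (Maxine): max(0, 18) = 18
G (Minnie): min(31, 10) = 10
F (Maxine): max(10, 31) = 31
B (Minnie): min(18, 31, 62) = 18
J (Minnie): min(24, 89) = 24
I (Maxine): max(24, 79) = 79
L (Minnie): min(66, 7, 74) = 7
M (Minnie): min(5, 75, 67) = 5
K (Maxine): max(7, 5) = 7
H (Minnie): min(79, 7) = 7
P (Minnie): min(61, 59, 87) = 59
O (Maxine): max(59, 99) = 99
N (Minnie): min(99, 74) = 74
Root (Maxine): max(18, 7, 74) = 74

74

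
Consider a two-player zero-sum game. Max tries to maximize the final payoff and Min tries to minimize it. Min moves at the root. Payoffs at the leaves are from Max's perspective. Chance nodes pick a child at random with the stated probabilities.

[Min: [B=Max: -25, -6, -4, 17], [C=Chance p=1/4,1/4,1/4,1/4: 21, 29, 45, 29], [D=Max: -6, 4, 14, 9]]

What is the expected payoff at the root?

14

B (Max): max(-25, -6, -4, 17) = 17
C (Chance): 1/4·21 + 1/4·29 + 1/4·45 + 1/4·29 = 31
D (Max): max(-6, 4, 14, 9) = 14
Root (Min): min(17, 31, 14) = 14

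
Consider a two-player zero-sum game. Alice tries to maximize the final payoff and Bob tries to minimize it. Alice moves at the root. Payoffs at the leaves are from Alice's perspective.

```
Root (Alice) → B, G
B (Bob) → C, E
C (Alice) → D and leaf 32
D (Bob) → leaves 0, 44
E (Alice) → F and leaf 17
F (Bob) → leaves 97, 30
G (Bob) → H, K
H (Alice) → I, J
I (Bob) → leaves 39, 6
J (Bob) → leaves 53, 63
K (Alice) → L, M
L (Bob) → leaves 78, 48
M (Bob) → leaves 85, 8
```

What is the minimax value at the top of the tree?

D (Bob): min(0, 44) = 0
C (Alice): max(0, 32) = 32
F (Bob): min(97, 30) = 30
E (Alice): max(30, 17) = 30
B (Bob): min(32, 30) = 30
I (Bob): min(39, 6) = 6
J (Bob): min(53, 63) = 53
H (Alice): max(6, 53) = 53
L (Bob): min(78, 48) = 48
M (Bob): min(85, 8) = 8
K (Alice): max(48, 8) = 48
G (Bob): min(53, 48) = 48
Root (Alice): max(30, 48) = 48

48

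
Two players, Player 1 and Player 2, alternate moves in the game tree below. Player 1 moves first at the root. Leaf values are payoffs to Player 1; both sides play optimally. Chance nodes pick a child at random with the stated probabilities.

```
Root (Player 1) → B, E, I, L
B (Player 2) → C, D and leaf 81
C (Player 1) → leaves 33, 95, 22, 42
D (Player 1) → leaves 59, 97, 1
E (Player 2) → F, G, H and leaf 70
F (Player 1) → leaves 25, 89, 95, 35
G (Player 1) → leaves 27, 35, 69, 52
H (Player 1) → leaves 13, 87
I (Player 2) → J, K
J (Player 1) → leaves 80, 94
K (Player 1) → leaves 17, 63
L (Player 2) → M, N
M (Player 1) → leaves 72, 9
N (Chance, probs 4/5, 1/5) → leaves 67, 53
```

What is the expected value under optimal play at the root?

C (Player 1): max(33, 95, 22, 42) = 95
D (Player 1): max(59, 97, 1) = 97
B (Player 2): min(95, 97, 81) = 81
F (Player 1): max(25, 89, 95, 35) = 95
G (Player 1): max(27, 35, 69, 52) = 69
H (Player 1): max(13, 87) = 87
E (Player 2): min(95, 69, 87, 70) = 69
J (Player 1): max(80, 94) = 94
K (Player 1): max(17, 63) = 63
I (Player 2): min(94, 63) = 63
M (Player 1): max(72, 9) = 72
N (Chance): 4/5·67 + 1/5·53 = 64.2
L (Player 2): min(72, 64.2) = 64.2
Root (Player 1): max(81, 69, 63, 64.2) = 81

81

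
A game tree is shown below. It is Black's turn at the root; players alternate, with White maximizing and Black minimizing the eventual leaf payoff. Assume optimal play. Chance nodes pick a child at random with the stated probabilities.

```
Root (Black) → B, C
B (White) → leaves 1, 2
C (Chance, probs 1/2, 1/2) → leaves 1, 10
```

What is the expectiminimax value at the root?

B (White): max(1, 2) = 2
C (Chance): 1/2·1 + 1/2·10 = 5.5
Root (Black): min(2, 5.5) = 2

2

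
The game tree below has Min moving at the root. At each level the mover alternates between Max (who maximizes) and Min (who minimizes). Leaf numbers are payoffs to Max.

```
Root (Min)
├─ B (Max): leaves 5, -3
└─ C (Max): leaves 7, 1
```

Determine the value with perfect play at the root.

5

B (Max): max(5, -3) = 5
C (Max): max(7, 1) = 7
Root (Min): min(5, 7) = 5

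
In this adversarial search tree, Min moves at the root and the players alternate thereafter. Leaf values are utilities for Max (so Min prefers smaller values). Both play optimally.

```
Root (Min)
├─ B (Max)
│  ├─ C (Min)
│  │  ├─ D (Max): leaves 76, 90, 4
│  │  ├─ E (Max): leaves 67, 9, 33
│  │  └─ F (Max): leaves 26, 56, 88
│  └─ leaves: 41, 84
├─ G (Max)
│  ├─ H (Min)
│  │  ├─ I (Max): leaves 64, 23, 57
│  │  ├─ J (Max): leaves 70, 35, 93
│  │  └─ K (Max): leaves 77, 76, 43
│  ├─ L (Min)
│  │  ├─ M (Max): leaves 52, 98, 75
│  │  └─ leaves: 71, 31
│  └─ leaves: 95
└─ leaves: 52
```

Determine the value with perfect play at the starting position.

52

D (Max): max(76, 90, 4) = 90
E (Max): max(67, 9, 33) = 67
F (Max): max(26, 56, 88) = 88
C (Min): min(90, 67, 88) = 67
B (Max): max(67, 41, 84) = 84
I (Max): max(64, 23, 57) = 64
J (Max): max(70, 35, 93) = 93
K (Max): max(77, 76, 43) = 77
H (Min): min(64, 93, 77) = 64
M (Max): max(52, 98, 75) = 98
L (Min): min(98, 71, 31) = 31
G (Max): max(64, 31, 95) = 95
Root (Min): min(84, 95, 52) = 52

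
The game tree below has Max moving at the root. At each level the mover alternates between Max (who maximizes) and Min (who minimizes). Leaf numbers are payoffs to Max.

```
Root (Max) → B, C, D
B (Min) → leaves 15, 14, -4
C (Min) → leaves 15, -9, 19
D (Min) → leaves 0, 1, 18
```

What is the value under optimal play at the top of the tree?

B (Min): min(15, 14, -4) = -4
C (Min): min(15, -9, 19) = -9
D (Min): min(0, 1, 18) = 0
Root (Max): max(-4, -9, 0) = 0

0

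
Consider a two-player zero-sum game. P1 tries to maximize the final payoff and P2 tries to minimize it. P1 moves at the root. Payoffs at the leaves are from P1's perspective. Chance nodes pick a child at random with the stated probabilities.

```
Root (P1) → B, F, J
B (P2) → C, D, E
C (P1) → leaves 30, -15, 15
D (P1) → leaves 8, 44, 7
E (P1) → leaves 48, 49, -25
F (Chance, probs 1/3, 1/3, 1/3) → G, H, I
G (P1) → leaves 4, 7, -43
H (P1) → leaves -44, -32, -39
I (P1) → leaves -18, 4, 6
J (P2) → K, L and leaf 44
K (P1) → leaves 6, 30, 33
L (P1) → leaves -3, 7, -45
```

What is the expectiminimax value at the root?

30

C (P1): max(30, -15, 15) = 30
D (P1): max(8, 44, 7) = 44
E (P1): max(48, 49, -25) = 49
B (P2): min(30, 44, 49) = 30
G (P1): max(4, 7, -43) = 7
H (P1): max(-44, -32, -39) = -32
I (P1): max(-18, 4, 6) = 6
F (Chance): 1/3·7 + 1/3·-32 + 1/3·6 = -6.33
K (P1): max(6, 30, 33) = 33
L (P1): max(-3, 7, -45) = 7
J (P2): min(33, 7, 44) = 7
Root (P1): max(30, -6.33, 7) = 30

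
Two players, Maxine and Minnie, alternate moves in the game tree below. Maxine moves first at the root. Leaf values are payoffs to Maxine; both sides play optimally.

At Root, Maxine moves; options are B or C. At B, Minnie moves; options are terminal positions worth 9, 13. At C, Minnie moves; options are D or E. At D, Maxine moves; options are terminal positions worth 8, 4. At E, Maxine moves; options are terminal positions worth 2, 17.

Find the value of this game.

9

B (Minnie): min(9, 13) = 9
D (Maxine): max(8, 4) = 8
E (Maxine): max(2, 17) = 17
C (Minnie): min(8, 17) = 8
Root (Maxine): max(9, 8) = 9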